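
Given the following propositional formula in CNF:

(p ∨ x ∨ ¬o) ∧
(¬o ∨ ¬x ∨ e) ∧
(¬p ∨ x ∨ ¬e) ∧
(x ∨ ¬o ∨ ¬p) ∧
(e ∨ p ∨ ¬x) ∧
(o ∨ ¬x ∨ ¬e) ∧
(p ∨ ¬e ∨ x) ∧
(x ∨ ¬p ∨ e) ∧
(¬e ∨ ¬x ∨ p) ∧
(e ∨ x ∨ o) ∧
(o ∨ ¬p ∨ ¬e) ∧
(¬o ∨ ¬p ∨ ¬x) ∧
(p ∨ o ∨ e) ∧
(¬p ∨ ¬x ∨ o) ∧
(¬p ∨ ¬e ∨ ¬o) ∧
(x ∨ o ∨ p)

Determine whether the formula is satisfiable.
No

No, the formula is not satisfiable.

No assignment of truth values to the variables can make all 16 clauses true simultaneously.

The formula is UNSAT (unsatisfiable).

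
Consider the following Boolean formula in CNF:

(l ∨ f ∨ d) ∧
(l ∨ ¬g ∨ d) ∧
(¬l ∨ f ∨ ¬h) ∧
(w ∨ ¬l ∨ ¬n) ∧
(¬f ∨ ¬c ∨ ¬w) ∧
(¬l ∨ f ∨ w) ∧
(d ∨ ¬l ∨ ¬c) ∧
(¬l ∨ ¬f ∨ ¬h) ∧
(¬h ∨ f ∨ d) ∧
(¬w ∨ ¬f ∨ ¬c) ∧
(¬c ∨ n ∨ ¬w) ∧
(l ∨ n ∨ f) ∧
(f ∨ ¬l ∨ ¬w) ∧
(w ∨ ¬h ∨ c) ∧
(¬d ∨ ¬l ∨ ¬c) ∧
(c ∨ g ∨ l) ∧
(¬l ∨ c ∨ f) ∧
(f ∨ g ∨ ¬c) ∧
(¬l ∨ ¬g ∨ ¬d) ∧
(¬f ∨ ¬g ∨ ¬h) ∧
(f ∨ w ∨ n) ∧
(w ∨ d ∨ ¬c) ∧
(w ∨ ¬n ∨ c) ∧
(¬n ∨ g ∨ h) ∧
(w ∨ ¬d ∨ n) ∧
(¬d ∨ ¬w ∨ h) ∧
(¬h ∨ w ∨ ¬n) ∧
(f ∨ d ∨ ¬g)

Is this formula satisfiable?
Yes

Yes, the formula is satisfiable.

One satisfying assignment is: c=False, w=False, f=True, l=True, d=False, g=False, h=False, n=False

Verification: With this assignment, all 28 clauses evaluate to true.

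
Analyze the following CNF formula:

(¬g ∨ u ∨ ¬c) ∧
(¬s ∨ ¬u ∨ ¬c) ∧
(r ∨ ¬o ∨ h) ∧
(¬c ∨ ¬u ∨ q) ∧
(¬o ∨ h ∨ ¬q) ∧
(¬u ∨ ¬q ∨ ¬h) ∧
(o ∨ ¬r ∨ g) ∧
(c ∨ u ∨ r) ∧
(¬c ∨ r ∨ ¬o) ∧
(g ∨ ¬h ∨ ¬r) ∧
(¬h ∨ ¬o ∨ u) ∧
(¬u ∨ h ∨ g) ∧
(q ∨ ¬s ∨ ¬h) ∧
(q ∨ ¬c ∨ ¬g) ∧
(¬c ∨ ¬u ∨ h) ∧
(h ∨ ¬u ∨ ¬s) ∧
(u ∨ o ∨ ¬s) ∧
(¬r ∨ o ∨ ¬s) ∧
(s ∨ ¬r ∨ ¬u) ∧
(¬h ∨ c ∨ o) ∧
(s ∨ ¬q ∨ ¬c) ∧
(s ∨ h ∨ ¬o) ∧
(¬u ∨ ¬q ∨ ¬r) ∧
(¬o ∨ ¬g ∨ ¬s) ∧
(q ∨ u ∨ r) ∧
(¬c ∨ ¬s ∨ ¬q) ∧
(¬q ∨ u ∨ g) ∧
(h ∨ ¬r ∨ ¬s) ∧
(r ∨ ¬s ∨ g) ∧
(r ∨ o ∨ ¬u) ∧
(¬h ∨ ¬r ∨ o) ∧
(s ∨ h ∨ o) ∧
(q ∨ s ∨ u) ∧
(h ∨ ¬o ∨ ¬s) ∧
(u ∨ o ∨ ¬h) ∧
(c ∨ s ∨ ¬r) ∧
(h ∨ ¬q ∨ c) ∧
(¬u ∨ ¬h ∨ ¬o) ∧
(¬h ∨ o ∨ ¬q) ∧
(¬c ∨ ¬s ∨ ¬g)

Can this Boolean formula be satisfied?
No

No, the formula is not satisfiable.

No assignment of truth values to the variables can make all 40 clauses true simultaneously.

The formula is UNSAT (unsatisfiable).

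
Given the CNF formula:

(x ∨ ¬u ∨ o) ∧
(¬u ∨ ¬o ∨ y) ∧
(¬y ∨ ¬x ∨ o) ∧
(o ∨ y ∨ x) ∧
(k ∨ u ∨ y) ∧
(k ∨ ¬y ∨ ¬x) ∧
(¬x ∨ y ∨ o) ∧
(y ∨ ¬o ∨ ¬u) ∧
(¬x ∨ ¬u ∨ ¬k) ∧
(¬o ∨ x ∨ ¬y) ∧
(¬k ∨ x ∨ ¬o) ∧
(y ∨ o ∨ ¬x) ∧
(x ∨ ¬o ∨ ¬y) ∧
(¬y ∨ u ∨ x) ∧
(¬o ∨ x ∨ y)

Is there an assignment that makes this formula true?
Yes

Yes, the formula is satisfiable.

One satisfying assignment is: o=True, k=True, u=False, x=True, y=False

Verification: With this assignment, all 15 clauses evaluate to true.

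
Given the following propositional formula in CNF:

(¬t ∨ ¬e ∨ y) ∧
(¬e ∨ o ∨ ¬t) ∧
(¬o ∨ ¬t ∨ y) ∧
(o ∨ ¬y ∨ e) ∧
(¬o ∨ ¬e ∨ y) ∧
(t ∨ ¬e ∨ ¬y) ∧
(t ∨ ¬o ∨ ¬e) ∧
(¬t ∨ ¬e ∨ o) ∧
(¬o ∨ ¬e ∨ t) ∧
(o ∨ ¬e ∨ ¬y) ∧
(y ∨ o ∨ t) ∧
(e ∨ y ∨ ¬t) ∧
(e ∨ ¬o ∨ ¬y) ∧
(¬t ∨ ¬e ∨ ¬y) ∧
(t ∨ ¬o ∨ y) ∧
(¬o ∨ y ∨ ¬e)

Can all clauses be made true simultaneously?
No

No, the formula is not satisfiable.

No assignment of truth values to the variables can make all 16 clauses true simultaneously.

The formula is UNSAT (unsatisfiable).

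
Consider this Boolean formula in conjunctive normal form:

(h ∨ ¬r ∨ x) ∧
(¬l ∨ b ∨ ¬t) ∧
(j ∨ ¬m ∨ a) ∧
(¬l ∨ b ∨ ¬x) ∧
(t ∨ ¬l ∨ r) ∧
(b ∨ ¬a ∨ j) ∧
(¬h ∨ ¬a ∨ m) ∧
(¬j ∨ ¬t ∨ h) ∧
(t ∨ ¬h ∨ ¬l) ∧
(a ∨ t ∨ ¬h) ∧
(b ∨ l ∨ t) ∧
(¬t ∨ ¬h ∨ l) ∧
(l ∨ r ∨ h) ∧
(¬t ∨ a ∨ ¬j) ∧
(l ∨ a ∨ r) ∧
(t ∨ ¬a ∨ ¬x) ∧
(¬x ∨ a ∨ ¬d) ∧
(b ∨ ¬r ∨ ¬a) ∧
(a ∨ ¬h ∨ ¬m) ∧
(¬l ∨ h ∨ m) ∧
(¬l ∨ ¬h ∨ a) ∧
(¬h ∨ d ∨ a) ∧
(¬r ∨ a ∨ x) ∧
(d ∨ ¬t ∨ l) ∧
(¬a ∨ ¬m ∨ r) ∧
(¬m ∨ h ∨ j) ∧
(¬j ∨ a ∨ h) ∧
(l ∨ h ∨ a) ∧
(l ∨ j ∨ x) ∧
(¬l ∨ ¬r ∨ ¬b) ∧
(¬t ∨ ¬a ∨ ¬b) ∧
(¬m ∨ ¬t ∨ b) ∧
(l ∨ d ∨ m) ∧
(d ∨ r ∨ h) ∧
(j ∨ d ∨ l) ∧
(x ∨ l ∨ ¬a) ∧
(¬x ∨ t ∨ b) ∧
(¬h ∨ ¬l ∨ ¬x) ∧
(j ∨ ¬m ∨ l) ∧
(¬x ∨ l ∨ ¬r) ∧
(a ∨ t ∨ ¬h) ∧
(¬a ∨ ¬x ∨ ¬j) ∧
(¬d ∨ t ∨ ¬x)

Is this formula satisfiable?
No

No, the formula is not satisfiable.

No assignment of truth values to the variables can make all 43 clauses true simultaneously.

The formula is UNSAT (unsatisfiable).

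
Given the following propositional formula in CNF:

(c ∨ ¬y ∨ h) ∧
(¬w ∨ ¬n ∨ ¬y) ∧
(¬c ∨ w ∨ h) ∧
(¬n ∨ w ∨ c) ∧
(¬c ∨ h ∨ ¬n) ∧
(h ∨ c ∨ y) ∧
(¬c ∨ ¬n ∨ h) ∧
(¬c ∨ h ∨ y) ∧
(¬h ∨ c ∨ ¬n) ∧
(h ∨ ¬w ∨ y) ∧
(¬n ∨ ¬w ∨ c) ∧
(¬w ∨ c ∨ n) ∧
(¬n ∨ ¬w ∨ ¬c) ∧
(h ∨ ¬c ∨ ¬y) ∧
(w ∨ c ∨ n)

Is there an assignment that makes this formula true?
Yes

Yes, the formula is satisfiable.

One satisfying assignment is: y=False, n=True, c=True, w=False, h=True

Verification: With this assignment, all 15 clauses evaluate to true.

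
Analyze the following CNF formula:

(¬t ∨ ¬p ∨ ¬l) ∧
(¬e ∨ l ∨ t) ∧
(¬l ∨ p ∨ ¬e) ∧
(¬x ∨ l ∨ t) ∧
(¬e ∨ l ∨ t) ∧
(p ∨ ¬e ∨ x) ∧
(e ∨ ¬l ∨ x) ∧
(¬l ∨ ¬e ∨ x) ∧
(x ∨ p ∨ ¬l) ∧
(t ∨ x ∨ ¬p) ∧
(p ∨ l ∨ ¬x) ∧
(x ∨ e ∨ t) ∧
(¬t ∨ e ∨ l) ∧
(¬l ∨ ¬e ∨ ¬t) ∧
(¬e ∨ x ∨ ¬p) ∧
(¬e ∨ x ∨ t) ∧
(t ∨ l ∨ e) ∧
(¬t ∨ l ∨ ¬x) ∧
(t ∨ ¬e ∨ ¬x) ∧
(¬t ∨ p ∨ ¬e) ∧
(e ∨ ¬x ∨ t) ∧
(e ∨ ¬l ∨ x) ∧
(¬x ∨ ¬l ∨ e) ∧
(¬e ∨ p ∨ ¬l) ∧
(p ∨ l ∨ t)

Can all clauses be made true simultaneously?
No

No, the formula is not satisfiable.

No assignment of truth values to the variables can make all 25 clauses true simultaneously.

The formula is UNSAT (unsatisfiable).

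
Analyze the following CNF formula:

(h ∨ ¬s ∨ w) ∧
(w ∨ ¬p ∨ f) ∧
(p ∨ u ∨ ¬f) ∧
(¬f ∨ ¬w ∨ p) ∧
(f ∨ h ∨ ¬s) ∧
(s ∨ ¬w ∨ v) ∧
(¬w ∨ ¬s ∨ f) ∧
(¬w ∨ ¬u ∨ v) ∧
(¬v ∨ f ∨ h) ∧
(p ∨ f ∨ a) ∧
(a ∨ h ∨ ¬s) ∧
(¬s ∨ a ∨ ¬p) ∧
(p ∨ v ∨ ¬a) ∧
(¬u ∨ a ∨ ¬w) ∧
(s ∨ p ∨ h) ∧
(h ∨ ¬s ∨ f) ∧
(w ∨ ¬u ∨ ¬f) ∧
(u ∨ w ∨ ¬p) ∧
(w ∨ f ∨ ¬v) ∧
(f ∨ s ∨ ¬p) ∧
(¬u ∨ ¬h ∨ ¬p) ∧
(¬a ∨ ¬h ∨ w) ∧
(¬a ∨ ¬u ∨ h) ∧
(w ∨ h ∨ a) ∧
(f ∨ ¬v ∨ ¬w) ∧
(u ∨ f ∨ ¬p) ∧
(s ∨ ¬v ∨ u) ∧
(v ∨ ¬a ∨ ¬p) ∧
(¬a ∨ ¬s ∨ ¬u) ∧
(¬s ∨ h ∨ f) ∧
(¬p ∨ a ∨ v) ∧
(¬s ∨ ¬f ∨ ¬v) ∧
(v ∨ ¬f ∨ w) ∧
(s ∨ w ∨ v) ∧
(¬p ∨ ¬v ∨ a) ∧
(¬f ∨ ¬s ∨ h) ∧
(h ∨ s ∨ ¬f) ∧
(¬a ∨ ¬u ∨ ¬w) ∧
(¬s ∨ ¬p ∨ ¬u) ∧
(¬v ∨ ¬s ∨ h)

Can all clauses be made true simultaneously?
No

No, the formula is not satisfiable.

No assignment of truth values to the variables can make all 40 clauses true simultaneously.

The formula is UNSAT (unsatisfiable).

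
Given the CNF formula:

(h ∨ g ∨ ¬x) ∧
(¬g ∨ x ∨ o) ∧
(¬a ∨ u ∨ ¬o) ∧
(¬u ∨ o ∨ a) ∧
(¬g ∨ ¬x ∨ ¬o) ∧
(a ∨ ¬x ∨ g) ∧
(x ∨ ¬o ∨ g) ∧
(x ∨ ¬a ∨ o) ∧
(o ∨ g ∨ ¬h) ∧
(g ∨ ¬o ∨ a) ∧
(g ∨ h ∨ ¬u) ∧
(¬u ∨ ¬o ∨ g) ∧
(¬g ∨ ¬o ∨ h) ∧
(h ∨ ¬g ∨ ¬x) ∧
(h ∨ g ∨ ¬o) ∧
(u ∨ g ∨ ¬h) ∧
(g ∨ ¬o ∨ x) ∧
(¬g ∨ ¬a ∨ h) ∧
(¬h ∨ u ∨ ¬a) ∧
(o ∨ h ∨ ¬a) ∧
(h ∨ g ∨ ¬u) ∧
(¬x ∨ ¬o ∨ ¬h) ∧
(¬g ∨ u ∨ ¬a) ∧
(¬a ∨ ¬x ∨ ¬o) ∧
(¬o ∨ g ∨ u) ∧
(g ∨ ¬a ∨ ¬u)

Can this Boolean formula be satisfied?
Yes

Yes, the formula is satisfiable.

One satisfying assignment is: a=False, h=False, o=False, x=False, g=False, u=False

Verification: With this assignment, all 26 clauses evaluate to true.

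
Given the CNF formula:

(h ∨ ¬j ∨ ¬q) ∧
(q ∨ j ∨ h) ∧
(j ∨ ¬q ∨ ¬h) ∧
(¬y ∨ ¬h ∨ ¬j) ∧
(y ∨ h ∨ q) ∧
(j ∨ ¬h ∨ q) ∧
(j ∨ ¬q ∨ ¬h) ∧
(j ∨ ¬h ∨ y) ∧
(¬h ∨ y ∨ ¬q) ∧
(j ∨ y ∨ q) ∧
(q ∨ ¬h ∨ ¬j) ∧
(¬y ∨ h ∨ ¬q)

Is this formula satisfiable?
Yes

Yes, the formula is satisfiable.

One satisfying assignment is: q=True, h=False, j=False, y=False

Verification: With this assignment, all 12 clauses evaluate to true.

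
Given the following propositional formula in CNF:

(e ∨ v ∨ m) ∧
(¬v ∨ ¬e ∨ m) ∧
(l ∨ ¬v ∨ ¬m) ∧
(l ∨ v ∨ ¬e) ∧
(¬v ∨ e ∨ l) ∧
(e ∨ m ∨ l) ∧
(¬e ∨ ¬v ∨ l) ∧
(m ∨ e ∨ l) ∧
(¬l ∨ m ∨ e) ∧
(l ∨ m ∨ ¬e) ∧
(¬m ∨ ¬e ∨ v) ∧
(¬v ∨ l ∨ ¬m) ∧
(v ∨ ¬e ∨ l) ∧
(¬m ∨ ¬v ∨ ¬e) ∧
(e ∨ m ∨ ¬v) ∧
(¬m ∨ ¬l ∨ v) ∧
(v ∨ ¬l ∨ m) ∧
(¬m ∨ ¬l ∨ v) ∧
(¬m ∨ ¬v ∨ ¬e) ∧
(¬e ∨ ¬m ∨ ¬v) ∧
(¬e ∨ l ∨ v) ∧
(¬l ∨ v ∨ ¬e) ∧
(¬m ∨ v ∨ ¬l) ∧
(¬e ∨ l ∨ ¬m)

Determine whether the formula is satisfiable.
Yes

Yes, the formula is satisfiable.

One satisfying assignment is: v=False, l=False, m=True, e=False

Verification: With this assignment, all 24 clauses evaluate to true.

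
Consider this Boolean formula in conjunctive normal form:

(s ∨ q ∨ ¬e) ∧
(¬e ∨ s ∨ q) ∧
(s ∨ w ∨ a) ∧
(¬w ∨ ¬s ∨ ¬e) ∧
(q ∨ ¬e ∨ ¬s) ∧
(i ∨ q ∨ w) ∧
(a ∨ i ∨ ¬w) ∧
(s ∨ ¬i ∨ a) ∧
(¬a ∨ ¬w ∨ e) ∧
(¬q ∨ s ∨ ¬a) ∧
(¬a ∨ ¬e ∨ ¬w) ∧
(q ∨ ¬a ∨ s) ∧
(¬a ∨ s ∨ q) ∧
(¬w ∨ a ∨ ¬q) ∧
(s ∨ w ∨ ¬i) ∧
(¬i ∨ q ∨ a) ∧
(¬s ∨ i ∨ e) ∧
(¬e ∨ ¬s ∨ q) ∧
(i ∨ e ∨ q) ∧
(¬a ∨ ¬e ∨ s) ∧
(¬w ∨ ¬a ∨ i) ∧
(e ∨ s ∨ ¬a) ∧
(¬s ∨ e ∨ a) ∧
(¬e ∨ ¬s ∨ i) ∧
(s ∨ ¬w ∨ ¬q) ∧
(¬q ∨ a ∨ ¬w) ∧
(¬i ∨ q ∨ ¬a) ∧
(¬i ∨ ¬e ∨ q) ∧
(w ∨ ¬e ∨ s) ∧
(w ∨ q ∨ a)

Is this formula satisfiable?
Yes

Yes, the formula is satisfiable.

One satisfying assignment is: q=True, e=True, s=True, i=True, w=False, a=False

Verification: With this assignment, all 30 clauses evaluate to true.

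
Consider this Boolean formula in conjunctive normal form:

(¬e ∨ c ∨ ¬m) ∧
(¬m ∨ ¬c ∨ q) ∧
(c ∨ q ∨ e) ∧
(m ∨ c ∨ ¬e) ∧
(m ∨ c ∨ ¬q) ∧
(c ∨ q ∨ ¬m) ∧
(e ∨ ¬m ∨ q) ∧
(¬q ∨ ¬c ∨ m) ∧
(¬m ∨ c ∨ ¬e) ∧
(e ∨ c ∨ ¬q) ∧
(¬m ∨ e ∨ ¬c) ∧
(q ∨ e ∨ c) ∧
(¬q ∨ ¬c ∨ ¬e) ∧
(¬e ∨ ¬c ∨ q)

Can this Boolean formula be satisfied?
Yes

Yes, the formula is satisfiable.

One satisfying assignment is: q=False, e=False, m=False, c=True

Verification: With this assignment, all 14 clauses evaluate to true.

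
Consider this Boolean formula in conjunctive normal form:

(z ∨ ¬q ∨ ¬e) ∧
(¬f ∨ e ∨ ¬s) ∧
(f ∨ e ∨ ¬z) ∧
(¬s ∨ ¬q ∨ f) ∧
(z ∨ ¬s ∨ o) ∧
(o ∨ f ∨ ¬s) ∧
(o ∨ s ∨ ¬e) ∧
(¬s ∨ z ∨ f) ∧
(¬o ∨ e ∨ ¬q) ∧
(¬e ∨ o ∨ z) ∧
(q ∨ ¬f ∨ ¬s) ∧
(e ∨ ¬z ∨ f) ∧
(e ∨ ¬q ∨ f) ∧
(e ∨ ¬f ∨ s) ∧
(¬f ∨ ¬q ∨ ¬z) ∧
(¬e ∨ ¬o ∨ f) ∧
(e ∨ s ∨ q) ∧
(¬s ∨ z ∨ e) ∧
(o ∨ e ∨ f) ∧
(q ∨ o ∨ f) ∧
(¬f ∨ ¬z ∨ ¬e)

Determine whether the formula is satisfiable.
Yes

Yes, the formula is satisfiable.

One satisfying assignment is: e=True, s=False, o=True, f=True, q=False, z=False

Verification: With this assignment, all 21 clauses evaluate to true.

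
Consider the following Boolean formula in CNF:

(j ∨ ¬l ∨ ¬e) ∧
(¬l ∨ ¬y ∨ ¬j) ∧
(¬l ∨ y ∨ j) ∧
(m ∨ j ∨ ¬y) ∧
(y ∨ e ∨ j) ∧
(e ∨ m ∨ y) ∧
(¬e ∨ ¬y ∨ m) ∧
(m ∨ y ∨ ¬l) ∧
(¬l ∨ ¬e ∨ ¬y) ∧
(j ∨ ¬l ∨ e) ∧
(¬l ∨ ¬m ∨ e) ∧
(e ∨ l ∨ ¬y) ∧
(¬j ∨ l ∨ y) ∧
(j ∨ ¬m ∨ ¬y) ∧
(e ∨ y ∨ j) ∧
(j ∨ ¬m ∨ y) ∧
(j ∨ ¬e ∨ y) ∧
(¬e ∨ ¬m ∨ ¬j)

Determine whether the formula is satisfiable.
No

No, the formula is not satisfiable.

No assignment of truth values to the variables can make all 18 clauses true simultaneously.

The formula is UNSAT (unsatisfiable).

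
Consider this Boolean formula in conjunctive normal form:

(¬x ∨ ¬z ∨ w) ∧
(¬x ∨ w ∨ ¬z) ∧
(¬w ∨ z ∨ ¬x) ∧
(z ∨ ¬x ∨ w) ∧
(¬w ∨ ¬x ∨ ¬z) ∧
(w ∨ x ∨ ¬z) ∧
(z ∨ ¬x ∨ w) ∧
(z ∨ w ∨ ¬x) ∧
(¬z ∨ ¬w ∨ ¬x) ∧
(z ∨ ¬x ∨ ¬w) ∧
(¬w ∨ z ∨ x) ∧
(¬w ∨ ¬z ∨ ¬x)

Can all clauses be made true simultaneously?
Yes

Yes, the formula is satisfiable.

One satisfying assignment is: w=False, z=False, x=False

Verification: With this assignment, all 12 clauses evaluate to true.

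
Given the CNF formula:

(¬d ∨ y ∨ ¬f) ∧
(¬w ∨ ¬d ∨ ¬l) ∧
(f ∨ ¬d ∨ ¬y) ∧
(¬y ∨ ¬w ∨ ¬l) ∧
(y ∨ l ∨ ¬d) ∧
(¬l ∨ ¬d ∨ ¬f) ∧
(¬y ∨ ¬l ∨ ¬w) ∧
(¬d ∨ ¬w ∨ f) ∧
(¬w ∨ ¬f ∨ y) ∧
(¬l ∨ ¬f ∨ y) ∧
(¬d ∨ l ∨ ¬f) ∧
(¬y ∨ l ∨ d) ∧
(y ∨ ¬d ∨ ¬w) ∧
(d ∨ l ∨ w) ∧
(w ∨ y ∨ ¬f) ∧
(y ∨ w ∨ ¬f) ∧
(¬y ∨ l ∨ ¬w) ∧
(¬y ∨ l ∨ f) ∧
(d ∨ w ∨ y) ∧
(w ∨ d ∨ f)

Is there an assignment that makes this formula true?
Yes

Yes, the formula is satisfiable.

One satisfying assignment is: w=True, y=False, l=False, f=False, d=False

Verification: With this assignment, all 20 clauses evaluate to true.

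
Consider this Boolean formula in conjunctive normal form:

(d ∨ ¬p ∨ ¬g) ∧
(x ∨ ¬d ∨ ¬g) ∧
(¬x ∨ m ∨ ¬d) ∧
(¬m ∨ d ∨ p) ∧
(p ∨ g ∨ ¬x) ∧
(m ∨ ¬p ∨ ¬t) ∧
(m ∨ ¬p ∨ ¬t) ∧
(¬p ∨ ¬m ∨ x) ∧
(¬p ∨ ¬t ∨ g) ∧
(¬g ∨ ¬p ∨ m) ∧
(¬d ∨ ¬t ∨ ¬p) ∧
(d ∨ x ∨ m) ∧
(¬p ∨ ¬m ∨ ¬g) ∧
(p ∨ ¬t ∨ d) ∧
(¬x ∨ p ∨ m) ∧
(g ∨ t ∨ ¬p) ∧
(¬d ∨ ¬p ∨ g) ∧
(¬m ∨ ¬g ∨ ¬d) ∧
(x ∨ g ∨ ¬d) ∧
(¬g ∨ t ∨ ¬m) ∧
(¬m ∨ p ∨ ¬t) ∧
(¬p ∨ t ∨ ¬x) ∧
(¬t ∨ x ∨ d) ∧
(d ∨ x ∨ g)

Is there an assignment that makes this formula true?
No

No, the formula is not satisfiable.

No assignment of truth values to the variables can make all 24 clauses true simultaneously.

The formula is UNSAT (unsatisfiable).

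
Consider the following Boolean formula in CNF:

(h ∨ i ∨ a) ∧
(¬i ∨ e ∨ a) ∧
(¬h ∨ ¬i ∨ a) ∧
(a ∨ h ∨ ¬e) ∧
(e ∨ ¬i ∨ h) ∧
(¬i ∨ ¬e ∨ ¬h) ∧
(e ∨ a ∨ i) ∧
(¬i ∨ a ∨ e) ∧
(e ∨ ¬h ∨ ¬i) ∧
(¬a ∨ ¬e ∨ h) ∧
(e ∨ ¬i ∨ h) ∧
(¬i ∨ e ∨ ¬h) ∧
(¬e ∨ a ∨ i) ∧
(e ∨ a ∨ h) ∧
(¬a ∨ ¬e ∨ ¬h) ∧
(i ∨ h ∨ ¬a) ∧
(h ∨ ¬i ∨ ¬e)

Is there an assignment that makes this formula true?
Yes

Yes, the formula is satisfiable.

One satisfying assignment is: a=True, e=False, i=False, h=True

Verification: With this assignment, all 17 clauses evaluate to true.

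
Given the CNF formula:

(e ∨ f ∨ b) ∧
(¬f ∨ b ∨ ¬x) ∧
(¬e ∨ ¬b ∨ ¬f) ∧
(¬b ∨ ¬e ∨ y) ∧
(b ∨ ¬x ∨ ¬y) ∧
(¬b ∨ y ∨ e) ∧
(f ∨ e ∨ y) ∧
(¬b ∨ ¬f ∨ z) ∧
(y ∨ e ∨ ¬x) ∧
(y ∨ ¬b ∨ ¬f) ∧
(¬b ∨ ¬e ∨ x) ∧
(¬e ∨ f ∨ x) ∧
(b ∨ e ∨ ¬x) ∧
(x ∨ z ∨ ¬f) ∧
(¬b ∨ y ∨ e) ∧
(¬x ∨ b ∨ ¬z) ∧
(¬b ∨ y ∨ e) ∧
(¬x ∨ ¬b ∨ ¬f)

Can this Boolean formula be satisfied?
Yes

Yes, the formula is satisfiable.

One satisfying assignment is: z=False, y=False, e=True, f=False, b=False, x=True

Verification: With this assignment, all 18 clauses evaluate to true.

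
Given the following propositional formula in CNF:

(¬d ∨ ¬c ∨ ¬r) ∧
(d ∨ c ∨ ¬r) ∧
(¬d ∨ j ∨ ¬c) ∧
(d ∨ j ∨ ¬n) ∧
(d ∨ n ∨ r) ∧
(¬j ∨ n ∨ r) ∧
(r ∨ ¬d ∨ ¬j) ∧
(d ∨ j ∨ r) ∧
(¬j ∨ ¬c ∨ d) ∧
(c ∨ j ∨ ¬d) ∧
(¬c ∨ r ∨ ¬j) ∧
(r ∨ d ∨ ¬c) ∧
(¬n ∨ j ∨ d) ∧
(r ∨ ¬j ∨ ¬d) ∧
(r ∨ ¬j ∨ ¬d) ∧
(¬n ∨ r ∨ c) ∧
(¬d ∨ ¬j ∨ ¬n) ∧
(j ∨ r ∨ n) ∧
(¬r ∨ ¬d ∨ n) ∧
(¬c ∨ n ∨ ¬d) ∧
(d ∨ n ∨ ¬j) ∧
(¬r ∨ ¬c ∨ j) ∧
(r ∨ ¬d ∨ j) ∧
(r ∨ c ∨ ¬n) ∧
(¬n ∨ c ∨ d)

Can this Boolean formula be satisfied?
No

No, the formula is not satisfiable.

No assignment of truth values to the variables can make all 25 clauses true simultaneously.

The formula is UNSAT (unsatisfiable).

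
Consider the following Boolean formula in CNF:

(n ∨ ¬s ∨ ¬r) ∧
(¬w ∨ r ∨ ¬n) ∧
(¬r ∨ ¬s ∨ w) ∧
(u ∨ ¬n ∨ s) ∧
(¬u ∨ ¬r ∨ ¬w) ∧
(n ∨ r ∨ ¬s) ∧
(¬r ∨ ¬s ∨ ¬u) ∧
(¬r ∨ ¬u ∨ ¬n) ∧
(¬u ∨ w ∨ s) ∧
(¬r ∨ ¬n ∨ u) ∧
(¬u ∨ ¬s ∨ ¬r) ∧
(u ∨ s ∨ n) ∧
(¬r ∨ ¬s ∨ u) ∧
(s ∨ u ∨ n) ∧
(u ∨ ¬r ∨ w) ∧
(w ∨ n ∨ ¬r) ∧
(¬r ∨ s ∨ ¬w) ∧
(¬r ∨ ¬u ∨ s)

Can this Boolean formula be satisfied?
Yes

Yes, the formula is satisfiable.

One satisfying assignment is: w=True, r=False, n=False, u=True, s=False

Verification: With this assignment, all 18 clauses evaluate to true.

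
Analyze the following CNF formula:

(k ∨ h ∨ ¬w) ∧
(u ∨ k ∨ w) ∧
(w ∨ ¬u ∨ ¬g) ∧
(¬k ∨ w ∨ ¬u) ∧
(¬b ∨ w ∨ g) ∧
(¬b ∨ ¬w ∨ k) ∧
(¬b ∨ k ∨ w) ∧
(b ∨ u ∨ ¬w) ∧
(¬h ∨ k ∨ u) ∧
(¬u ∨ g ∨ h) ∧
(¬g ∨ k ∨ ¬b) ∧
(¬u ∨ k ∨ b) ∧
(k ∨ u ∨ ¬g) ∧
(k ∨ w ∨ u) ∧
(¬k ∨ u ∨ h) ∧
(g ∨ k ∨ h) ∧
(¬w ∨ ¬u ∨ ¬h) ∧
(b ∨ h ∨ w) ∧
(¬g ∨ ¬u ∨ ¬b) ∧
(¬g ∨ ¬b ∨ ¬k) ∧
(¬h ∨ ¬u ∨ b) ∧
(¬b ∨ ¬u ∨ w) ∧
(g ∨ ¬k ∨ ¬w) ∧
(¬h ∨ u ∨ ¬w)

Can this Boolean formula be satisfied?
Yes

Yes, the formula is satisfiable.

One satisfying assignment is: w=False, k=True, g=False, h=True, b=False, u=False

Verification: With this assignment, all 24 clauses evaluate to true.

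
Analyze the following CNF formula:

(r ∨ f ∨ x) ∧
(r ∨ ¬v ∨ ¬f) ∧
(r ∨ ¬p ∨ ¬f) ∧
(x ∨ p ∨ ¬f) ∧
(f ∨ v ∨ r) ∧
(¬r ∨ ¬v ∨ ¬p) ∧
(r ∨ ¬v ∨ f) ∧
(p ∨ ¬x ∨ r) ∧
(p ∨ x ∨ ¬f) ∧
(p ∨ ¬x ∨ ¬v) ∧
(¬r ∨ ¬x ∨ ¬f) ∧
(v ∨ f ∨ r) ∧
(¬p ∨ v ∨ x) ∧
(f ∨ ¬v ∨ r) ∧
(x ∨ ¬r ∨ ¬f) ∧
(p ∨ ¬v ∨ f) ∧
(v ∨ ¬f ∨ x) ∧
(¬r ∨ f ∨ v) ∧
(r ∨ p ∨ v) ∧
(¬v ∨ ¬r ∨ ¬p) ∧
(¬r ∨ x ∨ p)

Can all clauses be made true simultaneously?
No

No, the formula is not satisfiable.

No assignment of truth values to the variables can make all 21 clauses true simultaneously.

The formula is UNSAT (unsatisfiable).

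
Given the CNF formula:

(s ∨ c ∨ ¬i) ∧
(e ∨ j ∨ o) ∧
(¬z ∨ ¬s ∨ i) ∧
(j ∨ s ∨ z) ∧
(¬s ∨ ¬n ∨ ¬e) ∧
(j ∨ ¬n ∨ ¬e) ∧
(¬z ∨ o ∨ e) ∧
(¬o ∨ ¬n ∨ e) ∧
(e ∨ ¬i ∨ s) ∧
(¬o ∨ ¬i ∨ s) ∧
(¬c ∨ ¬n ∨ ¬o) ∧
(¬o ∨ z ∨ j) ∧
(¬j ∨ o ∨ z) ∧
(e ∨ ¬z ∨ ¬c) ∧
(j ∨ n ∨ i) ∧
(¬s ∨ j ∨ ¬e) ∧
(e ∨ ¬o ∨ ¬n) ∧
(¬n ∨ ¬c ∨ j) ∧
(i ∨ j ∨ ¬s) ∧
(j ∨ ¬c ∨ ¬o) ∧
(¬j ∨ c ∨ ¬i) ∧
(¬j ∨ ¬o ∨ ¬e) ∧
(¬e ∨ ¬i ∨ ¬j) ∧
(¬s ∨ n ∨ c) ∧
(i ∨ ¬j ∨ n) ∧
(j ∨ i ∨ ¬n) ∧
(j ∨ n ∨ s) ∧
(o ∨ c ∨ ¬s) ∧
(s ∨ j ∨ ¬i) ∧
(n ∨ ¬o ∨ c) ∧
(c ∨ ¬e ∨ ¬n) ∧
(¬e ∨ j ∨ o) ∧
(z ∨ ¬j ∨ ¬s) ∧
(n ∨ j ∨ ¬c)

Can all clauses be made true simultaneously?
Yes

Yes, the formula is satisfiable.

One satisfying assignment is: s=False, o=False, c=True, n=True, z=True, e=True, i=False, j=True

Verification: With this assignment, all 34 clauses evaluate to true.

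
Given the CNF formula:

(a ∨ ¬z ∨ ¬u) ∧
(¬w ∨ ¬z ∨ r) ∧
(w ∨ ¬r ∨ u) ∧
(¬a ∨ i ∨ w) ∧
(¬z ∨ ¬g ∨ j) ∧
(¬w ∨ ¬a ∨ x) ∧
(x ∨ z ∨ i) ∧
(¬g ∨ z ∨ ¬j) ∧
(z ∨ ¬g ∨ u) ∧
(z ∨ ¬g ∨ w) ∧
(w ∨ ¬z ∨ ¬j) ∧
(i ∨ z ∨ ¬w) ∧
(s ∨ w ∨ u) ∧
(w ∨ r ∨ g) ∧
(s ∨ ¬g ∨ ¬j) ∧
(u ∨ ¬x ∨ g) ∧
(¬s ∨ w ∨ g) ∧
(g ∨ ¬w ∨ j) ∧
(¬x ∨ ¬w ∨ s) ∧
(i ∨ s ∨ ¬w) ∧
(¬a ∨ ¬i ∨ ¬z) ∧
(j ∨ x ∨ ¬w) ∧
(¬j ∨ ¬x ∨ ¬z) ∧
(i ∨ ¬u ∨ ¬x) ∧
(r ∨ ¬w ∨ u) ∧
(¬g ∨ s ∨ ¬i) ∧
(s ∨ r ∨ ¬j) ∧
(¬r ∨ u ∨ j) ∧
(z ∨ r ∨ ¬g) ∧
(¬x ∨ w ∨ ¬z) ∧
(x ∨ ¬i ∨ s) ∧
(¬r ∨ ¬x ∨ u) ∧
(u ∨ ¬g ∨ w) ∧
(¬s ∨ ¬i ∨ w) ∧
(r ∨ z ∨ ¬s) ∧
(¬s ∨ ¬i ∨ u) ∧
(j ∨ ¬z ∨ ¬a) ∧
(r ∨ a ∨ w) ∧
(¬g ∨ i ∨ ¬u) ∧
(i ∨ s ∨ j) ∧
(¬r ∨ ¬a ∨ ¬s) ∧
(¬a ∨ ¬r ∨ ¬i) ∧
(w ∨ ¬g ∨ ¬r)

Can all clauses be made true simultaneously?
Yes

Yes, the formula is satisfiable.

One satisfying assignment is: r=True, i=True, z=False, a=False, w=False, s=False, j=False, u=True, x=True, g=False

Verification: With this assignment, all 43 clauses evaluate to true.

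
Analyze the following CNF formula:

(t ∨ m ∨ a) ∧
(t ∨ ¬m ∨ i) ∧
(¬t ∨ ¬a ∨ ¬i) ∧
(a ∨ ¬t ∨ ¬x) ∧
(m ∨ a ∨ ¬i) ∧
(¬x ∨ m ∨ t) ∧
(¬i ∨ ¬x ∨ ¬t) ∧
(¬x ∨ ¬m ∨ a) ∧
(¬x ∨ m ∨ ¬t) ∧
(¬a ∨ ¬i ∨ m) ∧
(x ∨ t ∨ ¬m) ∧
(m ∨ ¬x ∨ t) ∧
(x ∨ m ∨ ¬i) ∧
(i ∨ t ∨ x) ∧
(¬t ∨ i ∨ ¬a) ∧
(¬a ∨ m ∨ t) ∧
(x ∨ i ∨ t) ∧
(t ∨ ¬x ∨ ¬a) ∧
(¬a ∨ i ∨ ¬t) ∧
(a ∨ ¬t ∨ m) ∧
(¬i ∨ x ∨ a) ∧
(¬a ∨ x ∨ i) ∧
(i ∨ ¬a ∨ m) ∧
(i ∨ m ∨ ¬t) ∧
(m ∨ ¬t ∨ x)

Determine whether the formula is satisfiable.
Yes

Yes, the formula is satisfiable.

One satisfying assignment is: t=True, i=False, a=False, x=False, m=True

Verification: With this assignment, all 25 clauses evaluate to true.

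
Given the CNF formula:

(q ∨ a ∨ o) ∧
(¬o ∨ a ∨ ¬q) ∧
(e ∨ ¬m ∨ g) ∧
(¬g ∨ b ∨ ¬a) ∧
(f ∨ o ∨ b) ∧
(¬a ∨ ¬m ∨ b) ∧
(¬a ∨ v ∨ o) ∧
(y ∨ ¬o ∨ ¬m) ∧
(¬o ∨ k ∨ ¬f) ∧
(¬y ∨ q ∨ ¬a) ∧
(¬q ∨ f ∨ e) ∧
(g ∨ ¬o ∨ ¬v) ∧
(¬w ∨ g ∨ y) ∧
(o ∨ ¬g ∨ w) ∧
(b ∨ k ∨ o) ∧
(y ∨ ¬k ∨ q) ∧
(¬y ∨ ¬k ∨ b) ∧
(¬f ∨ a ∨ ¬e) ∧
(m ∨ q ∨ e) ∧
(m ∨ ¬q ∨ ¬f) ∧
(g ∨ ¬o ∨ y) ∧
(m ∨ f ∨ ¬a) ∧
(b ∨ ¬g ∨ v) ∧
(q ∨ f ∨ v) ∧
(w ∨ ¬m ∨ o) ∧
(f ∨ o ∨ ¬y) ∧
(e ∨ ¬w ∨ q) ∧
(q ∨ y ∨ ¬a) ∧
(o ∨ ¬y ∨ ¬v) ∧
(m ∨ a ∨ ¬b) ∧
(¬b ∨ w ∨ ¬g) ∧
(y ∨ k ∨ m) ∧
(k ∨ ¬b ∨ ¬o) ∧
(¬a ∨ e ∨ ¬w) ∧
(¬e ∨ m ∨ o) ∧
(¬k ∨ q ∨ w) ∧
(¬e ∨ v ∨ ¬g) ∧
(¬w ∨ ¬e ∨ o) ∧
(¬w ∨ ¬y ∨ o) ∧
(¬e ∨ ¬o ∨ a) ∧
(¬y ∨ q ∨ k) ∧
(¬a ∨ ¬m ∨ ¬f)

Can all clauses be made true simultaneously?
Yes

Yes, the formula is satisfiable.

One satisfying assignment is: y=False, v=False, g=True, a=False, f=True, b=True, m=True, q=True, k=False, e=False, o=False, w=True

Verification: With this assignment, all 42 clauses evaluate to true.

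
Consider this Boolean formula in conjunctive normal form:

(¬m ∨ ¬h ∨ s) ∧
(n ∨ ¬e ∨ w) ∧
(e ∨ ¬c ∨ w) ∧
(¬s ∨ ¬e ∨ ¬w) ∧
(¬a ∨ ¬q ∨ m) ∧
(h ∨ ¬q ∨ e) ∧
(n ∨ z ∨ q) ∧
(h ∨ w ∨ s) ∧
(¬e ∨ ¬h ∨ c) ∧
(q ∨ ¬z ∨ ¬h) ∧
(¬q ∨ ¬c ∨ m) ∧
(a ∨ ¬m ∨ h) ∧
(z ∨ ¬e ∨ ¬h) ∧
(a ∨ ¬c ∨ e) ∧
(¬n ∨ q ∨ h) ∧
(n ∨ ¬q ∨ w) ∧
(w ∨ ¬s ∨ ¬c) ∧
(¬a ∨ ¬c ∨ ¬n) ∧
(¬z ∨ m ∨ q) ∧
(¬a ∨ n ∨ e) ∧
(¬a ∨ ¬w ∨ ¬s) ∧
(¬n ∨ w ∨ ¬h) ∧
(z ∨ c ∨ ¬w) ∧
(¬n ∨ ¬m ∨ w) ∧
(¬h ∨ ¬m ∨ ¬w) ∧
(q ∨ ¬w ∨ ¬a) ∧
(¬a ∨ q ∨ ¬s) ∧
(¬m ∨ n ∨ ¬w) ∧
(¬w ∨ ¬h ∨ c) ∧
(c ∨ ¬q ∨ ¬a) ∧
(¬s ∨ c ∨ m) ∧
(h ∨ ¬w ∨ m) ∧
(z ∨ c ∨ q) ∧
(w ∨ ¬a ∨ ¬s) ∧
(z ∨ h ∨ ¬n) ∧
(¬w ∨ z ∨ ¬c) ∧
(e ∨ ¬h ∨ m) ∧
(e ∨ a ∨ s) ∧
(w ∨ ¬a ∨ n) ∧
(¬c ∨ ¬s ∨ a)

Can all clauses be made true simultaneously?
No

No, the formula is not satisfiable.

No assignment of truth values to the variables can make all 40 clauses true simultaneously.

The formula is UNSAT (unsatisfiable).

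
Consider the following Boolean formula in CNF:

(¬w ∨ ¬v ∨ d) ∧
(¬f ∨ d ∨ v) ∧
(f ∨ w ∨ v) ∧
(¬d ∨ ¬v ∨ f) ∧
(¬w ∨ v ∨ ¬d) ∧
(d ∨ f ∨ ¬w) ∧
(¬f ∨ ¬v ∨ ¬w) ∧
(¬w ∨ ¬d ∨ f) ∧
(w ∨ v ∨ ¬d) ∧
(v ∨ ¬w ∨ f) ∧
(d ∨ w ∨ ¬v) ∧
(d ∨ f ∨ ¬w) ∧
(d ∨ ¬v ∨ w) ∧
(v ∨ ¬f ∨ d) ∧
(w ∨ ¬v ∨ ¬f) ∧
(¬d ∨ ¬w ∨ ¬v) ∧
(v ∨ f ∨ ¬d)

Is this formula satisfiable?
No

No, the formula is not satisfiable.

No assignment of truth values to the variables can make all 17 clauses true simultaneously.

The formula is UNSAT (unsatisfiable).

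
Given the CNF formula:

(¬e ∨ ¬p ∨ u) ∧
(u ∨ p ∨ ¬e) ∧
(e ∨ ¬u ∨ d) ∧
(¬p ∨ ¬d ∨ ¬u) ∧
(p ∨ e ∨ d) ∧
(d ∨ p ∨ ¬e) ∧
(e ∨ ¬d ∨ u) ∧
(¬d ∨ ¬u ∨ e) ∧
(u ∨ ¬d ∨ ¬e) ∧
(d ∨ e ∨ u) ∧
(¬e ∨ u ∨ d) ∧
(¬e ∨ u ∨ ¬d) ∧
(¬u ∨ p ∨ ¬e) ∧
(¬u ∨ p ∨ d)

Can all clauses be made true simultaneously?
Yes

Yes, the formula is satisfiable.

One satisfying assignment is: u=True, e=True, d=False, p=True

Verification: With this assignment, all 14 clauses evaluate to true.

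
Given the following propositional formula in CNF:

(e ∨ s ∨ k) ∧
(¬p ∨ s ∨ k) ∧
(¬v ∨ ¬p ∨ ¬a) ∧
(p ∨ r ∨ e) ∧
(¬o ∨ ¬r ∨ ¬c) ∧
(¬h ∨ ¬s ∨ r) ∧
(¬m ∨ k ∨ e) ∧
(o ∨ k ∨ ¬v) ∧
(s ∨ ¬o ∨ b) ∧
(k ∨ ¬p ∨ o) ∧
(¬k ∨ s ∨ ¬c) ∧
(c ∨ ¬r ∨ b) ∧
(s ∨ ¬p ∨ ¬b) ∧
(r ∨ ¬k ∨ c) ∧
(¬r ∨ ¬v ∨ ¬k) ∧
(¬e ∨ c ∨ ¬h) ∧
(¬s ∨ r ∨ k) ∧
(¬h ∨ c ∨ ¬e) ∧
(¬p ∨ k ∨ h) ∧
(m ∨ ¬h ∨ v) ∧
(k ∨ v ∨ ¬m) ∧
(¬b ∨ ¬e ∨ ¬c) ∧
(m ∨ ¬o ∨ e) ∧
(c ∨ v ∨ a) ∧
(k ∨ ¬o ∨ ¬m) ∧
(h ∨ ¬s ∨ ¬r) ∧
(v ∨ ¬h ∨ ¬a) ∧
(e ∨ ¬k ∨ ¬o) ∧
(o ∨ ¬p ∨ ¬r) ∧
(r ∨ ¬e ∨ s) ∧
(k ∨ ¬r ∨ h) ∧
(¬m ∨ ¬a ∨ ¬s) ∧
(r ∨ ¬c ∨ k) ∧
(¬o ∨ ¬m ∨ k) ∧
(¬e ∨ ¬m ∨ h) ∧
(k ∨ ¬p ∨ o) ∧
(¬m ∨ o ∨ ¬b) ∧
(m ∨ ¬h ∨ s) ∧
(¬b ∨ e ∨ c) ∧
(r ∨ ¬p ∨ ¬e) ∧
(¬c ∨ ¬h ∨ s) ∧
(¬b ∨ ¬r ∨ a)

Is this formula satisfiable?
Yes

Yes, the formula is satisfiable.

One satisfying assignment is: h=False, c=True, a=False, o=True, s=True, p=False, r=False, b=False, m=False, e=True, v=False, k=True

Verification: With this assignment, all 42 clauses evaluate to true.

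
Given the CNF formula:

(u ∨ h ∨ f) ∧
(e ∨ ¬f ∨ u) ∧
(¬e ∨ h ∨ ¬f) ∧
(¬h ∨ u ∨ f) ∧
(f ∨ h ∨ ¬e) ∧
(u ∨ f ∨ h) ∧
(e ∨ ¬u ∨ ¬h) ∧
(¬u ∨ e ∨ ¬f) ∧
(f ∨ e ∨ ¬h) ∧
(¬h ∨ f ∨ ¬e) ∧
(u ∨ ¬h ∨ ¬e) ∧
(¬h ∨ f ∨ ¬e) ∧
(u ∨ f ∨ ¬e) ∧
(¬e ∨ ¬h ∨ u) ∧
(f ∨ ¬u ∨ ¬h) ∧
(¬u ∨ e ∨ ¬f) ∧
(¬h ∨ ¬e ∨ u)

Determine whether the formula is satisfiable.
Yes

Yes, the formula is satisfiable.

One satisfying assignment is: f=False, e=False, h=False, u=True

Verification: With this assignment, all 17 clauses evaluate to true.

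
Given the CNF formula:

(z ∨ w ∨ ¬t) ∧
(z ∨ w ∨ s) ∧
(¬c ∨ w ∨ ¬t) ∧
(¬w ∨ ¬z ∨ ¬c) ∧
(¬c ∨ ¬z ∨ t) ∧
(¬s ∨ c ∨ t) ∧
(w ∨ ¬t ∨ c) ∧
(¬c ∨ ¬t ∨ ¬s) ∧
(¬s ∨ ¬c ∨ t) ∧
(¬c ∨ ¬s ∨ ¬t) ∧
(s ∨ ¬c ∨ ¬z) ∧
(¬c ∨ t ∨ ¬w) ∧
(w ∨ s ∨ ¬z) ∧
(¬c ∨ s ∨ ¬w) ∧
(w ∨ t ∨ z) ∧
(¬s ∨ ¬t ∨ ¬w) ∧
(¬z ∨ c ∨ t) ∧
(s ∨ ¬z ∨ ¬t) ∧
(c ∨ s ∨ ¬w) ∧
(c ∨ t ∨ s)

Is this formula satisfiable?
No

No, the formula is not satisfiable.

No assignment of truth values to the variables can make all 20 clauses true simultaneously.

The formula is UNSAT (unsatisfiable).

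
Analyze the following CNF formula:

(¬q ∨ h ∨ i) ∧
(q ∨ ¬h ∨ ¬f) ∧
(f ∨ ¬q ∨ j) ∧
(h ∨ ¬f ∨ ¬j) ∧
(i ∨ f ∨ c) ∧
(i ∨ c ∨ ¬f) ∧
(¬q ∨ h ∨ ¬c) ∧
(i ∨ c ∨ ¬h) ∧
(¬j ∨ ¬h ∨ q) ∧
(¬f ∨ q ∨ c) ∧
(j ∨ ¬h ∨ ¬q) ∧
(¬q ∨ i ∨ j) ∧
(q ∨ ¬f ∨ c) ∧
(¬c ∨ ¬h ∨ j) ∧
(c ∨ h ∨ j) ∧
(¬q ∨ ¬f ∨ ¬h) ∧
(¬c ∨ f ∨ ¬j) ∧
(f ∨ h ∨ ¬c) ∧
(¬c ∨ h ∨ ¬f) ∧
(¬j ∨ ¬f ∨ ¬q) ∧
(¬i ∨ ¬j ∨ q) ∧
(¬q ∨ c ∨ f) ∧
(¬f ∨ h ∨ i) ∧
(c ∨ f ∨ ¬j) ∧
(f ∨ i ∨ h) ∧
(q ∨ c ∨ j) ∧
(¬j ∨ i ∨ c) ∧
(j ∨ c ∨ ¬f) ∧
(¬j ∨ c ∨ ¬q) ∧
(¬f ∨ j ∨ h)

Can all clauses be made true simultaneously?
No

No, the formula is not satisfiable.

No assignment of truth values to the variables can make all 30 clauses true simultaneously.

The formula is UNSAT (unsatisfiable).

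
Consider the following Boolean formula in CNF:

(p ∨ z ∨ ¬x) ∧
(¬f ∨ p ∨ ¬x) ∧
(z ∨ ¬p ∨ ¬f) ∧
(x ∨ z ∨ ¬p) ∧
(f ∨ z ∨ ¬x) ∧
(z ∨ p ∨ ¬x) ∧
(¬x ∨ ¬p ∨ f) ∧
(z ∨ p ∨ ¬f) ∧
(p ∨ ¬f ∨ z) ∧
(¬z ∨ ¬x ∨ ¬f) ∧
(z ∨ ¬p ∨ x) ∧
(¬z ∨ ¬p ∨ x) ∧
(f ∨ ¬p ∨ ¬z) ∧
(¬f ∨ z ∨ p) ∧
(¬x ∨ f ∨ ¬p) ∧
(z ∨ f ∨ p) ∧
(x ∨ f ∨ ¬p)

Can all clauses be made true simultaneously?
Yes

Yes, the formula is satisfiable.

One satisfying assignment is: x=False, z=True, p=False, f=False

Verification: With this assignment, all 17 clauses evaluate to true.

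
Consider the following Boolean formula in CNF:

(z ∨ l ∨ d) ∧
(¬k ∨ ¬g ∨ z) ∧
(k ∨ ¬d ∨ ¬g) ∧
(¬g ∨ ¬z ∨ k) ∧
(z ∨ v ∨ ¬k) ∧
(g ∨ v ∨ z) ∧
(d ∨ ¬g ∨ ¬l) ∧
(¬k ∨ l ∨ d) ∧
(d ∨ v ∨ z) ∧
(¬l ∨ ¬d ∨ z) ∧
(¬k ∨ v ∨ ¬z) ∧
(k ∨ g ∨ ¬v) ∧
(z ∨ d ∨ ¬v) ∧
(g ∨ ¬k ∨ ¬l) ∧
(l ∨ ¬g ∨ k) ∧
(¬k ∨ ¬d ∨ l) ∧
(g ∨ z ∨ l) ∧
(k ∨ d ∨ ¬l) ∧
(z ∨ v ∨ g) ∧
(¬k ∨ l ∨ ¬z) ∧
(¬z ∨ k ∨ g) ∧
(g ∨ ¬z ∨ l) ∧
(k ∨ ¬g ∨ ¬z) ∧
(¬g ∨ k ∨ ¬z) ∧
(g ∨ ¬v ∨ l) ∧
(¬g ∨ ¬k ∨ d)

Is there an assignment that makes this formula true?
Yes

Yes, the formula is satisfiable.

One satisfying assignment is: g=True, d=True, l=True, z=True, v=True, k=True

Verification: With this assignment, all 26 clauses evaluate to true.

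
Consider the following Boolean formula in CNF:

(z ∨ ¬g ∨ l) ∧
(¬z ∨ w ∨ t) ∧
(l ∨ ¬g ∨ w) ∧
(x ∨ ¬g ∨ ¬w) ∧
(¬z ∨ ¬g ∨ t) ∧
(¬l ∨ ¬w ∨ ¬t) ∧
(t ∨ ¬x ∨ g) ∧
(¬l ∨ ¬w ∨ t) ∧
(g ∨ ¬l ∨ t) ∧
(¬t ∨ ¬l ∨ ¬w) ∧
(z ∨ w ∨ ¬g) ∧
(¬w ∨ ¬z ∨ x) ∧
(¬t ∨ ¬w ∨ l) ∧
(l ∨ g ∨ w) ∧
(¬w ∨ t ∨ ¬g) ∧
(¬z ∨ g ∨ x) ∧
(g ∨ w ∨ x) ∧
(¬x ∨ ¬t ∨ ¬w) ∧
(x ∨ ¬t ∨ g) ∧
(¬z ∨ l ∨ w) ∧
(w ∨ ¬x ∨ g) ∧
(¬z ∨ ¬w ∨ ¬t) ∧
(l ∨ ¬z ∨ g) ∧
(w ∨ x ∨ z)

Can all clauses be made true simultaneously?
Yes

Yes, the formula is satisfiable.

One satisfying assignment is: w=False, x=False, g=True, l=True, t=True, z=True

Verification: With this assignment, all 24 clauses evaluate to true.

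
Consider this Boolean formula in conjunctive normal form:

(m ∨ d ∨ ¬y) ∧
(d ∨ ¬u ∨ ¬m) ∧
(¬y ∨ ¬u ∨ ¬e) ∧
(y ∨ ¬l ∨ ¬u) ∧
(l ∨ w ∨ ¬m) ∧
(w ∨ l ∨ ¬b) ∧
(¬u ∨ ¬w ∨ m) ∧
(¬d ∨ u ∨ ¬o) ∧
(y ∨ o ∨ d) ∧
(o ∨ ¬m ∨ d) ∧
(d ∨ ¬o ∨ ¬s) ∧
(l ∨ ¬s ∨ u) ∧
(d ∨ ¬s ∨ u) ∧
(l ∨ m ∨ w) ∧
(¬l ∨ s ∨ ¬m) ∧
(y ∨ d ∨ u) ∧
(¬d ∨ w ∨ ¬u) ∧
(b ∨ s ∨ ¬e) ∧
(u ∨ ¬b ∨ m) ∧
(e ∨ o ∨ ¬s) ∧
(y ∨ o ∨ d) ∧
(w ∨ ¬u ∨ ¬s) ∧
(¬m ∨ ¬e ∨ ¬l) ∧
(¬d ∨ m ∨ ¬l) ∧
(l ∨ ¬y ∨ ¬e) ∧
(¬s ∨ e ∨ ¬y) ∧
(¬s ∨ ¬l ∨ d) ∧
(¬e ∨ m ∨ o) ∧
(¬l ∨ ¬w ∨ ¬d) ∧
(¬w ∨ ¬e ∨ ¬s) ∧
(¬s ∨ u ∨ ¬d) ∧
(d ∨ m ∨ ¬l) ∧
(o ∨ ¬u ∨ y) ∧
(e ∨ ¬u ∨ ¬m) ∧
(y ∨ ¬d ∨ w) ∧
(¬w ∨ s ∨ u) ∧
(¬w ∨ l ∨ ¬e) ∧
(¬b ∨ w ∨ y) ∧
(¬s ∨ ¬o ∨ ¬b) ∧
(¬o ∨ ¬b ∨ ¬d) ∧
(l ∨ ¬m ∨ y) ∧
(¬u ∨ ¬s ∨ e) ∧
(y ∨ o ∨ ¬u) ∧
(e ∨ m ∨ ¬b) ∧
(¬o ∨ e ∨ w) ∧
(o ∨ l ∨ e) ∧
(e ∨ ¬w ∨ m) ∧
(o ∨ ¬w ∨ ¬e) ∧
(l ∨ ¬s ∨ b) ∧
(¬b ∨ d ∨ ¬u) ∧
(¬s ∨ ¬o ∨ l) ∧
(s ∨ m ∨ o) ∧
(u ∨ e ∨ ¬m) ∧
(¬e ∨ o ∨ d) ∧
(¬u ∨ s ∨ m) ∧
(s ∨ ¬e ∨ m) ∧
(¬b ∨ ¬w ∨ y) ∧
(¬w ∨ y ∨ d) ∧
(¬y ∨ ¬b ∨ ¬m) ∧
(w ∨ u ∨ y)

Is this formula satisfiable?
No

No, the formula is not satisfiable.

No assignment of truth values to the variables can make all 60 clauses true simultaneously.

The formula is UNSAT (unsatisfiable).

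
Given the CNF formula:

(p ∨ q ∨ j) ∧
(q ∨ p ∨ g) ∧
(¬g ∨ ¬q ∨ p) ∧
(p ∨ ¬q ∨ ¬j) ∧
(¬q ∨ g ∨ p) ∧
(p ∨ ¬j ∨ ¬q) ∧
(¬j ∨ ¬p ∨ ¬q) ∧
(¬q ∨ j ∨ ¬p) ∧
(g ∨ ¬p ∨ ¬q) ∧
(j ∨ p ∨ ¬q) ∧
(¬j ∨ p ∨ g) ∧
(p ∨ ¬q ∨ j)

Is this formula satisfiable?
Yes

Yes, the formula is satisfiable.

One satisfying assignment is: p=True, j=False, g=False, q=False

Verification: With this assignment, all 12 clauses evaluate to true.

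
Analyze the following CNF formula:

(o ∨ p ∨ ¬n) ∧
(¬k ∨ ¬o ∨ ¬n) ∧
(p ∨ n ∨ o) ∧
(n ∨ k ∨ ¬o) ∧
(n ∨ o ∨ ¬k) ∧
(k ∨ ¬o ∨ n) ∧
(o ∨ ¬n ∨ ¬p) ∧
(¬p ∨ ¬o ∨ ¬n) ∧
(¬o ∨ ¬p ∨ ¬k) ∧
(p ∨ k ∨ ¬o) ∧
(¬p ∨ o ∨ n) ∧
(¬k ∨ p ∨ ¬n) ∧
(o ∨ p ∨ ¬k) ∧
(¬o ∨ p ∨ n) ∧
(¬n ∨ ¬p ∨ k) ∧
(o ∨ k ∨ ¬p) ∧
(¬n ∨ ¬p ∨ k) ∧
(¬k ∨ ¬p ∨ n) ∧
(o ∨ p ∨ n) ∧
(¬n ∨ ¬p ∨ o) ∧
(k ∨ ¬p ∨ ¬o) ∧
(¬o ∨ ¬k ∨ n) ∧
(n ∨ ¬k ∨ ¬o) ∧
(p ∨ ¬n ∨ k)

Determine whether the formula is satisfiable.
No

No, the formula is not satisfiable.

No assignment of truth values to the variables can make all 24 clauses true simultaneously.

The formula is UNSAT (unsatisfiable).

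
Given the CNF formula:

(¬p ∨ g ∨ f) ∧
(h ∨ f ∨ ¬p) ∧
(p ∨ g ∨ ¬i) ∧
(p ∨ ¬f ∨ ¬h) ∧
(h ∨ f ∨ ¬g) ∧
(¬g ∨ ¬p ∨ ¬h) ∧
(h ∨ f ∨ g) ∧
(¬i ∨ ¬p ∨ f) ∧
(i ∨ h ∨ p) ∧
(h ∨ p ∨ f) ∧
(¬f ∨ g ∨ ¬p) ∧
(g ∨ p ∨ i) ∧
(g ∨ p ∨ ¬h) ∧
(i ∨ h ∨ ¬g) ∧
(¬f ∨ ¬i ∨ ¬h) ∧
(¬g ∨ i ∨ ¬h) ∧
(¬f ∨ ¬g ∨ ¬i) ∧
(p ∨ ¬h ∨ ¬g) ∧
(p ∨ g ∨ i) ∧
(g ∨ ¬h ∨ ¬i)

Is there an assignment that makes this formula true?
No

No, the formula is not satisfiable.

No assignment of truth values to the variables can make all 20 clauses true simultaneously.

The formula is UNSAT (unsatisfiable).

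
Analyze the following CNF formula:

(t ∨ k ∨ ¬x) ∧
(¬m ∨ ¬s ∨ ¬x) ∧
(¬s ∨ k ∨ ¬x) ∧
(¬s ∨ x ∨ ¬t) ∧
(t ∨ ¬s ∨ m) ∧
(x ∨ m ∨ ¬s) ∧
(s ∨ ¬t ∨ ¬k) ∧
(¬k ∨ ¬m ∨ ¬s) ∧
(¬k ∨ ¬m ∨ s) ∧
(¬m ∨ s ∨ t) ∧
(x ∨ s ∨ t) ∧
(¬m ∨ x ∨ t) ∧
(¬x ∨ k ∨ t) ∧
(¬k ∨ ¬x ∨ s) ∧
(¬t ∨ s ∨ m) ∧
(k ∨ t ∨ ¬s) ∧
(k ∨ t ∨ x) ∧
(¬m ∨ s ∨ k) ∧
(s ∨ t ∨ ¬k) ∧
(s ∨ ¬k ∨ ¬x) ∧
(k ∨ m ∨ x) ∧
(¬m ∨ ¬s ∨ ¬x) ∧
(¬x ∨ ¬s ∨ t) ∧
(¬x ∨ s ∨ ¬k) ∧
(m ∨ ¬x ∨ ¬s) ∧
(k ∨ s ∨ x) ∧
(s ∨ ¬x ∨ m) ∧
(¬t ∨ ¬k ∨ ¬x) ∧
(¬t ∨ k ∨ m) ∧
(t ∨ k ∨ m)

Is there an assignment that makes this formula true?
No

No, the formula is not satisfiable.

No assignment of truth values to the variables can make all 30 clauses true simultaneously.

The formula is UNSAT (unsatisfiable).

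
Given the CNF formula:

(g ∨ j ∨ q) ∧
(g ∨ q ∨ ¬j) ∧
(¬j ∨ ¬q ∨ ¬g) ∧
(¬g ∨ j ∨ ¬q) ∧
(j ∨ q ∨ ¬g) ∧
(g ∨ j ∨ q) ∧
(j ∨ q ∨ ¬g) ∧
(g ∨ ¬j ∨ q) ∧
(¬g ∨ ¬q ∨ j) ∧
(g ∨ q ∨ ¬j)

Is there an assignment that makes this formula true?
Yes

Yes, the formula is satisfiable.

One satisfying assignment is: j=True, g=True, q=False

Verification: With this assignment, all 10 clauses evaluate to true.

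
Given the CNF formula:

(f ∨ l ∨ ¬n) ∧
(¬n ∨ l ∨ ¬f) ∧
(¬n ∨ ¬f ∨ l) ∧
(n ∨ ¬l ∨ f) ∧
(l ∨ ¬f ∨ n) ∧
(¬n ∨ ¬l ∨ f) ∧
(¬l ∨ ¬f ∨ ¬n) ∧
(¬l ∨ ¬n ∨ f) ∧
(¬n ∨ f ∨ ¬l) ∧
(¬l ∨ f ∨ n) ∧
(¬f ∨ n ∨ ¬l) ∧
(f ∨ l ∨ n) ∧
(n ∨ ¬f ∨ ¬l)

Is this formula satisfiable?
No

No, the formula is not satisfiable.

No assignment of truth values to the variables can make all 13 clauses true simultaneously.

The formula is UNSAT (unsatisfiable).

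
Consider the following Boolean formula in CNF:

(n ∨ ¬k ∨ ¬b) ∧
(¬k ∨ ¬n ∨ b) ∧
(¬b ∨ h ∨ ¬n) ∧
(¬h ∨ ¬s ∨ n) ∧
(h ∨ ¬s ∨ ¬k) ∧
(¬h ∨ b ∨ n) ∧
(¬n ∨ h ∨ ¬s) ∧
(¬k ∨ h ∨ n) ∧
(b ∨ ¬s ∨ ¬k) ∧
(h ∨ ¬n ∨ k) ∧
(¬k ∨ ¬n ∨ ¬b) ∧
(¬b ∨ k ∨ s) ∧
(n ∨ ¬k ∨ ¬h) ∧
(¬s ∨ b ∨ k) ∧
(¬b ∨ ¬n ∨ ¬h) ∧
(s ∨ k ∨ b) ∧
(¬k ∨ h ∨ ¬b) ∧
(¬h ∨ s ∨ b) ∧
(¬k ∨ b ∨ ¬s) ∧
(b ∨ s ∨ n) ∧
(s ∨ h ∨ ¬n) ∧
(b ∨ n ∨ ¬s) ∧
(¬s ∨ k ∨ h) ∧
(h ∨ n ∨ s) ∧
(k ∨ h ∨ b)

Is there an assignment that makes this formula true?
No

No, the formula is not satisfiable.

No assignment of truth values to the variables can make all 25 clauses true simultaneously.

The formula is UNSAT (unsatisfiable).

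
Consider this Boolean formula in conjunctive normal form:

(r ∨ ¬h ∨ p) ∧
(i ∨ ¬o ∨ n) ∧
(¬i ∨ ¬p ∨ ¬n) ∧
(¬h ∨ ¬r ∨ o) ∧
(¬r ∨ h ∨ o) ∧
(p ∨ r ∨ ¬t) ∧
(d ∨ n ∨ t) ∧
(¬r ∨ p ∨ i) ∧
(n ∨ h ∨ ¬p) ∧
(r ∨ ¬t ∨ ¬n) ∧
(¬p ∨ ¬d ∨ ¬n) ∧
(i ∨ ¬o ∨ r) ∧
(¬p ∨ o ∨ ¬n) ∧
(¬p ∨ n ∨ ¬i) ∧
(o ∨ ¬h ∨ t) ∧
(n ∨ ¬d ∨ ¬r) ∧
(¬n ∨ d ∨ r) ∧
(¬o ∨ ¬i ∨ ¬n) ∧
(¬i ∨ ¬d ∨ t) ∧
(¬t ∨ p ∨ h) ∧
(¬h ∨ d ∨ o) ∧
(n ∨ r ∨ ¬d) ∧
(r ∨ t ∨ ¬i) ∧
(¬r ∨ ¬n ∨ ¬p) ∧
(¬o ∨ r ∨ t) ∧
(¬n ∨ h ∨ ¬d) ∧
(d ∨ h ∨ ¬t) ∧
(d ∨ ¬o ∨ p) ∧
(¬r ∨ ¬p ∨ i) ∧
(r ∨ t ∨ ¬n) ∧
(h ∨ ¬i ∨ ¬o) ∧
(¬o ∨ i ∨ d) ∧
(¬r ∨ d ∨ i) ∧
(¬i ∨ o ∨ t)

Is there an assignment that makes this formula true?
No

No, the formula is not satisfiable.

No assignment of truth values to the variables can make all 34 clauses true simultaneously.

The formula is UNSAT (unsatisfiable).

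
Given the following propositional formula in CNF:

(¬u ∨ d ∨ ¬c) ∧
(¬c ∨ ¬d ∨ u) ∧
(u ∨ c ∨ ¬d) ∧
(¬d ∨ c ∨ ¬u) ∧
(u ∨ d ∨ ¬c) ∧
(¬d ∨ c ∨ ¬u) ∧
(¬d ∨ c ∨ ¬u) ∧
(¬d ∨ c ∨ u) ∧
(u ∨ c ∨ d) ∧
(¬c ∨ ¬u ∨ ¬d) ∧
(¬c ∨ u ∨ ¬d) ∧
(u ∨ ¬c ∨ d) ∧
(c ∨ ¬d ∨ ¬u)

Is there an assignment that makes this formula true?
Yes

Yes, the formula is satisfiable.

One satisfying assignment is: d=False, c=False, u=True

Verification: With this assignment, all 13 clauses evaluate to true.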